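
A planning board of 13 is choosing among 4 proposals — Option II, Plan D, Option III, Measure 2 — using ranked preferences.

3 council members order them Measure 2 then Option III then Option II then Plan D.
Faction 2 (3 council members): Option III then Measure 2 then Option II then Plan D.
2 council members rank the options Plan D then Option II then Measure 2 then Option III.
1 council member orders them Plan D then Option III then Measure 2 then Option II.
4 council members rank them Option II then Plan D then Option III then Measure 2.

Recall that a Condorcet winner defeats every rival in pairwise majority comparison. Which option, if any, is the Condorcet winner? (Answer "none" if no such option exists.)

none

Pairwise majorities:
Option II vs Plan D: Option II preferred on 3+3+4 = 10 ballots; Option II wins 10–3.
Option II vs Option III: Option III, 7–6.
Option II vs Measure 2: Option II is ranked higher on 2+4 = 6 ballots, Measure 2 on 7. Measure 2 wins 7–6.
Plan D vs Option III: Plan D wins 7–6.
Plan D vs Measure 2: Plan D wins 7–6.
Option III vs Measure 2: Option III is ranked higher on 3+1+4 = 8 ballots, Measure 2 on 5. Option III wins 8–5.
Every option loses at least once (Option II loses to Option III; Plan D loses to Option II; Option III loses to Plan D; Measure 2 loses to Plan D). The majority relation contains the cycle Option II > Plan D > Option III > Option II, so there is no Condorcet winner.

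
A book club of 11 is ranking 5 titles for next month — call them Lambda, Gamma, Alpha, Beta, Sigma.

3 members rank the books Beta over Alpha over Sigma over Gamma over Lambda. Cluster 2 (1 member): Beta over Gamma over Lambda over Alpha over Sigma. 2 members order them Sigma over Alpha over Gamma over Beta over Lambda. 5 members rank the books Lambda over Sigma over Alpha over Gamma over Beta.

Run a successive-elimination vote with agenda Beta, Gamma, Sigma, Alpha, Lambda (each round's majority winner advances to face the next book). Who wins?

Round 1: Beta vs Gamma — 4–7, Gamma advances.
Round 2: Gamma vs Sigma — 1–10, Sigma advances.
Round 3: Sigma vs Alpha — 7–4, Sigma advances.
Round 4: Sigma vs Lambda — 5–6, Lambda advances.
Lambda survives the agenda.

Lambda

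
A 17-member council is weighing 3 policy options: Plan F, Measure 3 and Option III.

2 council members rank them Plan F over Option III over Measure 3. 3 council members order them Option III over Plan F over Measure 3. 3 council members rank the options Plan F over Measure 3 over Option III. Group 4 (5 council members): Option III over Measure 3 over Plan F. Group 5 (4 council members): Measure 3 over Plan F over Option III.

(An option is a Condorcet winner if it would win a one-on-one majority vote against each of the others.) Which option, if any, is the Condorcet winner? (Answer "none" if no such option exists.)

none

Head-to-head results (17 council members):
Plan F vs Measure 3: Plan F preferred on 2+3+3 = 8 ballots; Measure 3 wins 9–8.
Plan F vs Option III: 9 to 8, Plan F.
Measure 3 vs Option III: Measure 3 preferred on 3+4 = 7 ballots; Option III wins 10–7.
No option is unbeaten: Plan F loses to Measure 3; Measure 3 loses to Option III; Option III loses to Plan F. In particular Plan F → Option III → Measure 3 → Plan F is a majority cycle — no Condorcet winner exists.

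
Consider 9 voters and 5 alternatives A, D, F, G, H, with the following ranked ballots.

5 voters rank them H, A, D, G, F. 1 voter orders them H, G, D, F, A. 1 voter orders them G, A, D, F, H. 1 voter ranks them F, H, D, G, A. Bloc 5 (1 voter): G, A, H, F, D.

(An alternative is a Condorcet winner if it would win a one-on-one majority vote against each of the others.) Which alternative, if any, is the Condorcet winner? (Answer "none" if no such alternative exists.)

H

Head-to-head results (9 voters):
A vs D: A wins 7–2.
A vs F: A wins 7–2.
A vs G: A, 5–4.
A vs H: H wins 7–2.
D vs F: D, 7–2.
D vs G: D, 6–3.
D vs H: H wins 8–1.
F vs G: G wins 8–1.
F vs H: H wins 7–2.
G–H: H 7–2.
H beats each of A, D, F, G — H is the Condorcet winner.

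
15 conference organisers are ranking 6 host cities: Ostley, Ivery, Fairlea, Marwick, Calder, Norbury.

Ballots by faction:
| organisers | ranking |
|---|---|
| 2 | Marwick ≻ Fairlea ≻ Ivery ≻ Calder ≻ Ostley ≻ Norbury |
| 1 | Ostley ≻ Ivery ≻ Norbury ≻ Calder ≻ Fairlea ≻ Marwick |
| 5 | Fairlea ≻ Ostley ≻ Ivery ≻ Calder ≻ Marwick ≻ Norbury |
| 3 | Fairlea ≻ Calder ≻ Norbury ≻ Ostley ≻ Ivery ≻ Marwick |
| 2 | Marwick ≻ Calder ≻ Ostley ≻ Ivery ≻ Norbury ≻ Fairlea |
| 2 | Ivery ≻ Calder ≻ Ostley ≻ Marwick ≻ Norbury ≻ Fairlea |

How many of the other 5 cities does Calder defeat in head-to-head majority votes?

3

Calder against each rival (15 organisers):
Calder vs Ostley: Calder, 9–6.
Calder vs Ivery: 3+2 = 5 for Calder, 10 for Ivery — Ivery by 10–5.
Calder vs Fairlea: Fairlea, 10–5.
Calder vs Marwick: Calder preferred on 1+5+3+2 = 11 ballots; Calder wins 11–4.
Calder vs Norbury: Calder wins 14–1.
Calder beats Ostley, Marwick, Norbury; loses to Ivery, Fairlea — 3 pairwise wins.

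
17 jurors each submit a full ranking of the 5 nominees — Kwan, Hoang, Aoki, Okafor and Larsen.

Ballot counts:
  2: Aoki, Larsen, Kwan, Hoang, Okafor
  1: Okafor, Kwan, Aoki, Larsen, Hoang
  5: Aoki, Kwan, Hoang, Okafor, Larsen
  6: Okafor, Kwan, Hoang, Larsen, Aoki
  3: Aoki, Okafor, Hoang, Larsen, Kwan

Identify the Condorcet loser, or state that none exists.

Pairwise majorities:
Kwan–Hoang: Kwan 14–3.
Kwan vs Aoki: Kwan is ranked higher on 1+6 = 7 ballots, Aoki on 10. Aoki wins 10–7.
Kwan vs Okafor: Okafor wins 10–7.
Kwan vs Larsen: Kwan is ranked higher on 1+5+6 = 12 ballots, Larsen on 5. Kwan wins 12–5.
Hoang vs Aoki: 6 for Hoang, 11 for Aoki — Aoki by 11–6.
Hoang vs Okafor: Okafor wins 10–7.
Hoang vs Larsen: 14 to 3, Hoang.
Aoki vs Okafor: Aoki, 10–7.
Aoki vs Larsen: 11 to 6, Aoki.
Okafor vs Larsen: 15 to 2, Okafor.
Larsen is beaten in every head-to-head and is the Condorcet loser.

Larsen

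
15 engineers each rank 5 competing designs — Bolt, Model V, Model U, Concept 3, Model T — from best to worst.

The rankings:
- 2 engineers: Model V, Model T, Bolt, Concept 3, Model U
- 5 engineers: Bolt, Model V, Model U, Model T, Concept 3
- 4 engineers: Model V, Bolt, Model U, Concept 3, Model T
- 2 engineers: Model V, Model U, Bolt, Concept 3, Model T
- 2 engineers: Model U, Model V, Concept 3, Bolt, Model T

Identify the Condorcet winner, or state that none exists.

Model V

Pairwise majorities:
Bolt vs Model V: Bolt preferred on 5 ballots; Model V wins 10–5.
Bolt vs Model U: 2+5+4 = 11 for Bolt, 4 for Model U — Bolt by 11–4.
Bolt vs Concept 3: Bolt preferred on 2+5+4+2 = 13 ballots; Bolt wins 13–2.
Bolt vs Model T: Bolt is ranked higher on 5+4+2+2 = 13 ballots, Model T on 2. Bolt wins 13–2.
Model V vs Model U: 13 to 2, Model V.
Model V vs Concept 3: 2+5+4+2+2 = 15 for Model V, 0 for Concept 3 — Model V by 15–0.
Model V vs Model T: Model V preferred on 2+5+4+2+2 = 15 ballots; Model V wins 15–0.
Model U vs Concept 3: Model U is ranked higher on 5+4+2+2 = 13 ballots, Concept 3 on 2. Model U wins 13–2.
Model U vs Model T: Model U is ranked higher on 5+4+2+2 = 13 ballots, Model T on 2. Model U wins 13–2.
Concept 3 vs Model T: Concept 3 preferred on 4+2+2 = 8 ballots; Concept 3 wins 8–7.
Model V beats each of Bolt, Model U, Concept 3, Model T — Model V is the Condorcet winner.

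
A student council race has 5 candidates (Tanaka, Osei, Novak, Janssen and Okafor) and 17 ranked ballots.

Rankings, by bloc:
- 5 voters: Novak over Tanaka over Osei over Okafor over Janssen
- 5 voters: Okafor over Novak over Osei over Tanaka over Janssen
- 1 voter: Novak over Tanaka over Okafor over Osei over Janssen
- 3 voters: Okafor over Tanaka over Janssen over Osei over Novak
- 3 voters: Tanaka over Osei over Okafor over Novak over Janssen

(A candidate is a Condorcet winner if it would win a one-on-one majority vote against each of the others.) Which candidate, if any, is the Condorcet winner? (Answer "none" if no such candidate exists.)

none

Pairwise majorities:
Tanaka vs Osei: Tanaka preferred on 5+1+3+3 = 12 ballots; Tanaka wins 12–5.
Tanaka vs Novak: 6 to 11, Novak.
Tanaka vs Janssen: 17 to 0, Tanaka.
Tanaka vs Okafor: 5+1+3 = 9 for Tanaka, 8 for Okafor — Tanaka by 9–8.
Osei vs Novak: 3+3 = 6 for Osei, 11 for Novak — Novak by 11–6.
Osei vs Janssen: Osei preferred on 5+5+1+3 = 14 ballots; Osei wins 14–3.
Osei vs Okafor: Osei preferred on 5+3 = 8 ballots; Okafor wins 9–8.
Novak vs Janssen: Novak preferred on 5+5+1+3 = 14 ballots; Novak wins 14–3.
Novak vs Okafor: 6 to 11, Okafor.
Janssen vs Okafor: Janssen is ranked higher on 0 ballots, Okafor on 17. Okafor wins 17–0.
Each candidate drops at least one matchup (Tanaka loses to Novak; Osei loses to Tanaka; Novak loses to Okafor; Janssen loses to Tanaka; Okafor loses to Tanaka); the cycle Tanaka → Okafor → Novak → Tanaka rules out a Condorcet winner.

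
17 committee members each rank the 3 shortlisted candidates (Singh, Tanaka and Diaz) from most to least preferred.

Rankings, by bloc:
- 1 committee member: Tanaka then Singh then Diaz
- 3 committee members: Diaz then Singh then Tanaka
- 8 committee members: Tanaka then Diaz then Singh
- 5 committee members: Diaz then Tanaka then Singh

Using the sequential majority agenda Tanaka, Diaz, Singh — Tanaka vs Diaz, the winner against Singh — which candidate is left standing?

Tanaka

Round 1: Tanaka vs Diaz — 9–8, Tanaka advances.
Round 2: Tanaka vs Singh — 14–3, Tanaka advances.
Tanaka survives the agenda.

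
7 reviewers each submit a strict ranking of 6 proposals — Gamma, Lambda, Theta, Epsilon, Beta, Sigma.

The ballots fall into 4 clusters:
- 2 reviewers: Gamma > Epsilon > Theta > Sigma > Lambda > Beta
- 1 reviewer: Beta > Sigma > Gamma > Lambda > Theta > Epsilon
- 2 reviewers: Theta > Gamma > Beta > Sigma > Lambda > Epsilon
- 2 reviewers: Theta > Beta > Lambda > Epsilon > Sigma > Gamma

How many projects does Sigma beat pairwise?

1

Sigma against each rival (7 reviewers):
Sigma vs Gamma: Gamma wins 4–3.
Sigma vs Lambda: Sigma, 5–2.
Sigma vs Theta: Sigma is ranked higher on 1 ballot, Theta on 6. Theta wins 6–1.
Sigma vs Epsilon: Epsilon wins 4–3.
Sigma vs Beta: 2 for Sigma, 5 for Beta — Beta by 5–2.
Sigma beats Lambda; loses to Gamma, Theta, Epsilon, Beta — 1 pairwise win.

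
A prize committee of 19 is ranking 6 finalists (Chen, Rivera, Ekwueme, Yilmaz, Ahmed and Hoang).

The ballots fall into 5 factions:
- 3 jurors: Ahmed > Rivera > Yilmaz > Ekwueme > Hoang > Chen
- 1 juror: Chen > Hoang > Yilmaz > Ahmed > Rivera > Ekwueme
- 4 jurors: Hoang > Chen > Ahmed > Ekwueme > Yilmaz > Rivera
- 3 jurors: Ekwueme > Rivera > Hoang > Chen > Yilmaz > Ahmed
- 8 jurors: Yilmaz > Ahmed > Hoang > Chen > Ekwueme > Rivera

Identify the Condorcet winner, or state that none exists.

Pairwise majorities:
Chen–Rivera: Chen 13–6.
Chen vs Ekwueme: Chen wins 13–6.
Chen–Yilmaz: Yilmaz 11–8.
Chen vs Ahmed: Ahmed wins 11–8.
Chen vs Hoang: Hoang, 18–1.
Rivera–Ekwueme: Ekwueme 15–4.
Rivera–Yilmaz: Yilmaz 13–6.
Rivera–Ahmed: Ahmed 16–3.
Rivera–Hoang: Hoang 13–6.
Ekwueme vs Yilmaz: Yilmaz, 12–7.
Ekwueme vs Ahmed: Ahmed wins 16–3.
Ekwueme–Hoang: Hoang 13–6.
Yilmaz vs Ahmed: Yilmaz, 12–7.
Yilmaz–Hoang: Yilmaz 11–8.
Ahmed–Hoang: Ahmed 11–8.
Yilmaz beats each of Chen, Rivera, Ekwueme, Ahmed, Hoang — Yilmaz is the Condorcet winner.

Yilmaz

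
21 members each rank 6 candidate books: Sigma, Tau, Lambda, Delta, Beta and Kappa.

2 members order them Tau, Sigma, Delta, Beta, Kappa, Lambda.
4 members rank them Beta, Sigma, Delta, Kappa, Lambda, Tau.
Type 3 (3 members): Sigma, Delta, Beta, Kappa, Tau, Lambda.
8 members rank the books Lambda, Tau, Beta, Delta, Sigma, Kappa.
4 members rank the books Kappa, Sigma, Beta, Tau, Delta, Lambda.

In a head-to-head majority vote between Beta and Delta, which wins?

Beta

Ballots ranking Beta above Delta: 4 + 8 + 4 = 16.
Ballots ranking Delta above Beta: 21 − 16 = 5.
Beta wins the head-to-head 16–5.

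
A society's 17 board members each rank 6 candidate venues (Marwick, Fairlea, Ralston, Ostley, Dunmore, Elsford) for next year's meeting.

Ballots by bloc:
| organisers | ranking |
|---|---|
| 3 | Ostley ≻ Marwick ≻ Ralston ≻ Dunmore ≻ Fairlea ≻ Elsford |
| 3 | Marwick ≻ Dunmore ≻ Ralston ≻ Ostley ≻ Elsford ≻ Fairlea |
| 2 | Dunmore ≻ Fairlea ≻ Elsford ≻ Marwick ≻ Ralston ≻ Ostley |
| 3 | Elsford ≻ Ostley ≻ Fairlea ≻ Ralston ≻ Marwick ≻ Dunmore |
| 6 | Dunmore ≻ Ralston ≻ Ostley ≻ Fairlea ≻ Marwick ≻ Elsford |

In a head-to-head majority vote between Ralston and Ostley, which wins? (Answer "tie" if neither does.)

Ralston

Ballots ranking Ralston above Ostley: 3 + 2 + 6 = 11.
Ballots ranking Ostley above Ralston: 17 − 11 = 6.
Ralston wins the head-to-head 11–6.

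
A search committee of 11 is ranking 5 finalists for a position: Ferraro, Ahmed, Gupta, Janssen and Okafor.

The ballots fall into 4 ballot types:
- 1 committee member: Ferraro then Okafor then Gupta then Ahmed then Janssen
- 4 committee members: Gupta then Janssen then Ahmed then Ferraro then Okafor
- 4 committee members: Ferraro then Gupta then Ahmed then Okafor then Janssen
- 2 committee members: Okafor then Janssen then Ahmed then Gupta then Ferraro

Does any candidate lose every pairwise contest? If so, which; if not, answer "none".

none

Pairwise majorities:
Ferraro vs Ahmed: Ahmed wins 6–5.
Ferraro vs Gupta: 5 to 6, Gupta.
Ferraro vs Janssen: Janssen wins 6–5.
Ferraro vs Okafor: Ferraro wins 9–2.
Ahmed vs Gupta: 2 for Ahmed, 9 for Gupta — Gupta by 9–2.
Ahmed vs Janssen: 1+4 = 5 for Ahmed, 6 for Janssen — Janssen by 6–5.
Ahmed–Okafor: Ahmed 8–3.
Gupta vs Janssen: Gupta is ranked higher on 1+4+4 = 9 ballots, Janssen on 2. Gupta wins 9–2.
Gupta vs Okafor: 8 to 3, Gupta.
Janssen vs Okafor: Janssen preferred on 4 ballots; Okafor wins 7–4.
Each candidate has at least one pairwise win (Ferraro beats Okafor; Ahmed beats Ferraro; Gupta beats Ferraro; Janssen beats Ferraro; Okafor beats Janssen) — no Condorcet loser.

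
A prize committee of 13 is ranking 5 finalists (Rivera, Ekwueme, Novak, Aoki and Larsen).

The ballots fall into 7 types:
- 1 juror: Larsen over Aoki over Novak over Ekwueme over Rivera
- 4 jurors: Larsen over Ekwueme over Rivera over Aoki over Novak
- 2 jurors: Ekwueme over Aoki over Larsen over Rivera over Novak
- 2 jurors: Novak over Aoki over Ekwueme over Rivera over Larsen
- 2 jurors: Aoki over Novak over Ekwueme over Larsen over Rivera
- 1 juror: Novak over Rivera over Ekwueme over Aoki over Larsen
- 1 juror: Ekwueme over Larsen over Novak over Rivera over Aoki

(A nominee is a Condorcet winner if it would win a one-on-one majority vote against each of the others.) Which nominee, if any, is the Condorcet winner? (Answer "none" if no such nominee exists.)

Ekwueme

Head-to-head results (13 jurors):
Rivera vs Ekwueme: Ekwueme wins 12–1.
Rivera vs Novak: Rivera preferred on 4+2 = 6 ballots; Novak wins 7–6.
Rivera vs Aoki: 6 to 7, Aoki.
Rivera vs Larsen: 2+1 = 3 for Rivera, 10 for Larsen — Larsen by 10–3.
Ekwueme vs Novak: Ekwueme wins 7–6.
Ekwueme vs Aoki: Ekwueme wins 8–5.
Ekwueme vs Larsen: Ekwueme wins 8–5.
Novak vs Aoki: Aoki wins 9–4.
Novak vs Larsen: 2+2+1 = 5 for Novak, 8 for Larsen — Larsen by 8–5.
Aoki vs Larsen: Aoki wins 7–6.
Only Ekwueme has no losses; Ekwueme is the Condorcet winner.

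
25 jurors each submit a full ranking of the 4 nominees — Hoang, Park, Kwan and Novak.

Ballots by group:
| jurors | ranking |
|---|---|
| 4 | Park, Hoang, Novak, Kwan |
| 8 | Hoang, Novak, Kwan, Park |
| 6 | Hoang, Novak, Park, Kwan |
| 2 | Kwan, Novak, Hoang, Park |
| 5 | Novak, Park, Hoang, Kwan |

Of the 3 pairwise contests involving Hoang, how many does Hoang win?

Hoang against each rival (25 jurors):
Hoang–Park: Hoang 16–9.
Hoang–Kwan: Hoang 23–2.
Hoang vs Novak: Hoang wins 18–7.
Hoang beats Park, Kwan, Novak — 3 pairwise wins.

3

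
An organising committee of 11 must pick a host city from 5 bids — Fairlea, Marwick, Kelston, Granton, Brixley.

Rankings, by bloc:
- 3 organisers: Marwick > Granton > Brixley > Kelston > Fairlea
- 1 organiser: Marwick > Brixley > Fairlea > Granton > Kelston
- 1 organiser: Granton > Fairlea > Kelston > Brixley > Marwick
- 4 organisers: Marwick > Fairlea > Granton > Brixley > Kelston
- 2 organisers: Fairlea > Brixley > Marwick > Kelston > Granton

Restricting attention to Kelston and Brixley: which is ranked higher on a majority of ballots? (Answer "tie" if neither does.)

Brixley

Ballots ranking Kelston above Brixley: 1.
Ballots ranking Brixley above Kelston: 11 − 1 = 10.
Brixley wins the head-to-head 10–1.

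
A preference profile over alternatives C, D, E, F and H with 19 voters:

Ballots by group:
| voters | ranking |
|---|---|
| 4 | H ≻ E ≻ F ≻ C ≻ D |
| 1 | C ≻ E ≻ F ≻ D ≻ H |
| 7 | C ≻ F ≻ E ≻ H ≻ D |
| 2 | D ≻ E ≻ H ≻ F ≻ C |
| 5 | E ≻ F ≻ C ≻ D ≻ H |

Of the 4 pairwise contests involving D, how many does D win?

D against each rival (19 voters):
D vs C: 2 for D, 17 for C — C by 17–2.
D–E: E 17–2.
D vs F: D preferred on 2 ballots; F wins 17–2.
D vs H: H, 11–8.
D beats no one; loses to C, E, F, H — 0 pairwise wins.

0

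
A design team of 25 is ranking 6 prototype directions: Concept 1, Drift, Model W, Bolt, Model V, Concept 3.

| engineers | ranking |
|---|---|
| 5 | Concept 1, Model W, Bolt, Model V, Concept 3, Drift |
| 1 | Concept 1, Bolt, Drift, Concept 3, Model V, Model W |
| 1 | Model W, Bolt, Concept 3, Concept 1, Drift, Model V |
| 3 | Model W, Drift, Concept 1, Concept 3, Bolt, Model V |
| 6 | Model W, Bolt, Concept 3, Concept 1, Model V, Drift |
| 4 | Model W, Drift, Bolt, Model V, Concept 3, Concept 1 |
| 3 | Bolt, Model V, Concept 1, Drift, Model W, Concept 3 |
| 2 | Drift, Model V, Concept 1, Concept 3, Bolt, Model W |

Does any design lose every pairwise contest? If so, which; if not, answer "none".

Concept 3

Pairwise majorities:
Concept 1–Drift: Concept 1 16–9.
Concept 1–Model W: Model W 14–11.
Concept 1 vs Bolt: Concept 1 preferred on 5+1+3+2 = 11 ballots; Bolt wins 14–11.
Concept 1 vs Model V: Concept 1, 16–9.
Concept 1 vs Concept 3: 14 to 11, Concept 1.
Drift–Model W: Model W 19–6.
Drift–Bolt: Bolt 16–9.
Drift vs Model V: 11 to 14, Model V.
Drift vs Concept 3: Drift wins 13–12.
Model W vs Bolt: Model W, 19–6.
Model W vs Model V: 5+1+3+6+4 = 19 for Model W, 6 for Model V — Model W by 19–6.
Model W vs Concept 3: Model W, 22–3.
Bolt vs Model V: 23 to 2, Bolt.
Bolt vs Concept 3: Bolt, 20–5.
Model V vs Concept 3: Model V, 14–11.
Only Concept 3 has no wins; Concept 3 is the Condorcet loser.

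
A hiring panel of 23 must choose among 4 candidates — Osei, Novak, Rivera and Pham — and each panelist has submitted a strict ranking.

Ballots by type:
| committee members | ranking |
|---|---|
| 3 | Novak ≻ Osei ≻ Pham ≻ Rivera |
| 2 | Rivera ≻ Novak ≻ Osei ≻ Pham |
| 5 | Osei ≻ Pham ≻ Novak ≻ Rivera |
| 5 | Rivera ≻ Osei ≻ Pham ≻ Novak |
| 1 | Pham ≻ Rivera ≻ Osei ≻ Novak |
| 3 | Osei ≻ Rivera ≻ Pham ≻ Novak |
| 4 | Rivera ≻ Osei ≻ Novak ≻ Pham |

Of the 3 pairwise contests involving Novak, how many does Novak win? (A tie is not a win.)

0

Novak against each rival (23 committee members):
Novak vs Osei: Osei wins 18–5.
Novak vs Rivera: Novak preferred on 3+5 = 8 ballots; Rivera wins 15–8.
Novak vs Pham: Novak is ranked higher on 3+2+4 = 9 ballots, Pham on 14. Pham wins 14–9.
Novak beats no one; loses to Osei, Rivera, Pham — 0 pairwise wins.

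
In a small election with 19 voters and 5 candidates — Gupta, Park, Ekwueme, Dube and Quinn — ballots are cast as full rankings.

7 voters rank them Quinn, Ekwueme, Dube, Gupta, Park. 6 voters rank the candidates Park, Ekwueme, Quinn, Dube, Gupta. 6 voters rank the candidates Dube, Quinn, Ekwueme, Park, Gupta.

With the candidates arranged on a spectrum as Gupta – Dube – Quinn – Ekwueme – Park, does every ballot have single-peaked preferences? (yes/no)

yes

Axis positions: Gupta=1, Dube=2, Quinn=3, Ekwueme=4, Park=5.
Faction 1 (peak Quinn at position 3): ranking walks positions 3-4-2-1-5, expanding outward from the peak — single-peaked.
Faction 2 (peak Park at position 5): ranking walks positions 5-4-3-2-1, expanding outward from the peak — single-peaked.
Faction 3 (peak Dube at position 2): ranking walks positions 2-3-4-5-1, expanding outward from the peak — single-peaked.
Every ranking is single-peaked on this axis.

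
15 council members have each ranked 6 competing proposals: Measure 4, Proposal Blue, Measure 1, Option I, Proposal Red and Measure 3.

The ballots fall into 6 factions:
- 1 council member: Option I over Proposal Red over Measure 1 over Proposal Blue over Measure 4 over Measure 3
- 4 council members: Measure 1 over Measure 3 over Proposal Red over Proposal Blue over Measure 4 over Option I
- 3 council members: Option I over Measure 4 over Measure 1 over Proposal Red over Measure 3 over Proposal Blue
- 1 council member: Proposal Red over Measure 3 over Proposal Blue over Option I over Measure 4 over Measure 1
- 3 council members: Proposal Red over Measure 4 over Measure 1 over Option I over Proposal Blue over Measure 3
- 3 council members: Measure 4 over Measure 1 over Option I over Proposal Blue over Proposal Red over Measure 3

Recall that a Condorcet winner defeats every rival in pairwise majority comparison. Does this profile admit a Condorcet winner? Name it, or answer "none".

none

Head-to-head results (15 council members):
Measure 4 vs Proposal Blue: Measure 4 wins 9–6.
Measure 4 vs Measure 1: 3+1+3+3 = 10 for Measure 4, 5 for Measure 1 — Measure 4 by 10–5.
Measure 4 vs Option I: Measure 4, 10–5.
Measure 4 vs Proposal Red: Proposal Red wins 9–6.
Measure 4–Measure 3: Measure 4 10–5.
Proposal Blue vs Measure 1: Measure 1, 14–1.
Proposal Blue–Option I: Option I 10–5.
Proposal Blue vs Proposal Red: Proposal Blue is ranked higher on 3 ballots, Proposal Red on 12. Proposal Red wins 12–3.
Proposal Blue vs Measure 3: Measure 3, 8–7.
Measure 1 vs Option I: Measure 1, 10–5.
Measure 1 vs Proposal Red: Measure 1 is ranked higher on 4+3+3 = 10 ballots, Proposal Red on 5. Measure 1 wins 10–5.
Measure 1 vs Measure 3: Measure 1 preferred on 1+4+3+3+3 = 14 ballots; Measure 1 wins 14–1.
Option I vs Proposal Red: Proposal Red wins 8–7.
Option I vs Measure 3: 10 to 5, Option I.
Proposal Red vs Measure 3: 1+3+1+3+3 = 11 for Proposal Red, 4 for Measure 3 — Proposal Red by 11–4.
Every option loses at least once (Measure 4 loses to Proposal Red; Proposal Blue loses to Measure 4; Measure 1 loses to Measure 4; Option I loses to Measure 4; Proposal Red loses to Measure 1; Measure 3 loses to Measure 4). The majority relation contains the cycle Measure 4 > Measure 1 > Proposal Red > Measure 4, so there is no Condorcet winner.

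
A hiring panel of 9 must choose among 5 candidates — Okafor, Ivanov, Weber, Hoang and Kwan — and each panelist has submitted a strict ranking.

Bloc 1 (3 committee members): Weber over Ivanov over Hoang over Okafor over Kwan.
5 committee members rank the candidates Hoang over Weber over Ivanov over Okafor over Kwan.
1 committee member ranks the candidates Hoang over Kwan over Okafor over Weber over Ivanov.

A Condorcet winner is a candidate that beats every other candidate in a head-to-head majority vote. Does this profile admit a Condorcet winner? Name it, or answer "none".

Hoang

Pairwise majorities:
Okafor vs Ivanov: Okafor preferred on 1 ballot; Ivanov wins 8–1.
Okafor vs Weber: Okafor preferred on 1 ballot; Weber wins 8–1.
Okafor vs Hoang: Okafor is ranked higher on 0 ballots, Hoang on 9. Hoang wins 9–0.
Okafor vs Kwan: Okafor is ranked higher on 3+5 = 8 ballots, Kwan on 1. Okafor wins 8–1.
Ivanov vs Weber: Ivanov preferred on 0 ballots; Weber wins 9–0.
Ivanov–Hoang: Hoang 6–3.
Ivanov vs Kwan: 8 to 1, Ivanov.
Weber vs Hoang: Weber is ranked higher on 3 ballots, Hoang on 6. Hoang wins 6–3.
Weber vs Kwan: Weber is ranked higher on 3+5 = 8 ballots, Kwan on 1. Weber wins 8–1.
Hoang vs Kwan: Hoang is ranked higher on 3+5+1 = 9 ballots, Kwan on 0. Hoang wins 9–0.
Hoang defeats every rival head-to-head and is the Condorcet winner.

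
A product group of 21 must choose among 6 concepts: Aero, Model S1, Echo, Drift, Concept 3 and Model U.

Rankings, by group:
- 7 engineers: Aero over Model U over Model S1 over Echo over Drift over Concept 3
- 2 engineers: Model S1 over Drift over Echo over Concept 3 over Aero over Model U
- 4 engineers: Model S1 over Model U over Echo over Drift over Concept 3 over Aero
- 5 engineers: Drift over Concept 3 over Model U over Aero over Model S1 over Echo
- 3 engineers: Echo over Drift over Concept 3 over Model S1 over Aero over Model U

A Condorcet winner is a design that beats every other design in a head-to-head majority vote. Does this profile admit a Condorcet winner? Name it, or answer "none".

none

Head-to-head results (21 engineers):
Aero vs Model S1: Aero wins 12–9.
Aero vs Echo: Aero, 12–9.
Aero vs Drift: Drift wins 14–7.
Aero vs Concept 3: Concept 3 wins 14–7.
Aero–Model U: Aero 12–9.
Model S1 vs Echo: Model S1 wins 18–3.
Model S1–Drift: Model S1 13–8.
Model S1 vs Concept 3: Model S1, 13–8.
Model S1–Model U: Model U 12–9.
Echo vs Drift: Echo, 14–7.
Echo–Concept 3: Echo 16–5.
Echo vs Model U: Model U wins 16–5.
Drift–Concept 3: Drift 21–0.
Drift vs Model U: Model U wins 11–10.
Concept 3 vs Model U: Model U, 11–10.
Each design drops at least one matchup (Aero loses to Drift; Model S1 loses to Aero; Echo loses to Aero; Drift loses to Model S1; Concept 3 loses to Model S1; Model U loses to Aero); the cycle Aero beats Model S1 beats Drift beats Aero rules out a Condorcet winner.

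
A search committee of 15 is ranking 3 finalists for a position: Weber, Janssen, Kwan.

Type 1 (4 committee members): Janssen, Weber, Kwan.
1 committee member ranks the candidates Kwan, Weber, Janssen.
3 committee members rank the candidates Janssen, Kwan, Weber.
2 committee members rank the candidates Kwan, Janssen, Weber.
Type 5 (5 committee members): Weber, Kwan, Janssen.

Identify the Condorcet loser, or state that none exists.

none

Pairwise majorities:
Weber vs Janssen: Janssen, 9–6.
Weber vs Kwan: Weber wins 9–6.
Janssen vs Kwan: Kwan, 8–7.
Every candidate wins at least one matchup (Weber beats Kwan; Janssen beats Weber; Kwan beats Janssen), so there is no Condorcet loser.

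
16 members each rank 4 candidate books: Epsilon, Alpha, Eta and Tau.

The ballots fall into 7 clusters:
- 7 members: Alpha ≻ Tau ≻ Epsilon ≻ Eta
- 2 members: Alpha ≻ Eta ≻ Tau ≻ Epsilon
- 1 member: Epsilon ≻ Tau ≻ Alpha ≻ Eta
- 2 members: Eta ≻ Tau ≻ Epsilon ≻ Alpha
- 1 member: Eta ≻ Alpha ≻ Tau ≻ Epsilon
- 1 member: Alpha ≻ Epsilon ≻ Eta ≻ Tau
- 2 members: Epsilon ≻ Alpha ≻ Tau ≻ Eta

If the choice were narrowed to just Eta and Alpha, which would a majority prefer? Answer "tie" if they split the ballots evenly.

Alpha

Ballots ranking Eta above Alpha: 2 + 1 = 3.
Ballots ranking Alpha above Eta: 16 − 3 = 13.
Alpha wins the head-to-head 13–3.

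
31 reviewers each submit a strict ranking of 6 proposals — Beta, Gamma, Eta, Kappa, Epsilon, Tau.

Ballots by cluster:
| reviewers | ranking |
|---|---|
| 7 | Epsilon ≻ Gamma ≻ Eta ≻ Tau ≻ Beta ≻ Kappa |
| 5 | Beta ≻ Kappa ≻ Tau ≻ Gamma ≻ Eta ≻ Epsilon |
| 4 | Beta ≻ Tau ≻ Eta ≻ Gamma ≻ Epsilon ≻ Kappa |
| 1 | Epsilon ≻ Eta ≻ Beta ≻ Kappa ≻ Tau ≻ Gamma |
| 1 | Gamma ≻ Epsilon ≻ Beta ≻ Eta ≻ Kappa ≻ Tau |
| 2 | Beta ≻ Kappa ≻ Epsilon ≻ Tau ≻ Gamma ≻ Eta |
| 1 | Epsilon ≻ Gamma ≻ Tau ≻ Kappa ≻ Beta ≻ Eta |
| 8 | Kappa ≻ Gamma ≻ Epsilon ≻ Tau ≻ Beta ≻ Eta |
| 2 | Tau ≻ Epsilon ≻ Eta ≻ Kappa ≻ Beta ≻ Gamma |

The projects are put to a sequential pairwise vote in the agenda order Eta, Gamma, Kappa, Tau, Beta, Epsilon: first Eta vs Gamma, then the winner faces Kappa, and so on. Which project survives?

Round 1: Eta vs Gamma — 7–24, Gamma advances.
Round 2: Gamma vs Kappa — 13–18, Kappa advances.
Round 3: Kappa vs Tau — 17–14, Kappa advances.
Round 4: Kappa vs Beta — 11–20, Beta advances.
Round 5: Beta vs Epsilon — 11–20, Epsilon advances.
Epsilon survives the agenda.

Epsilon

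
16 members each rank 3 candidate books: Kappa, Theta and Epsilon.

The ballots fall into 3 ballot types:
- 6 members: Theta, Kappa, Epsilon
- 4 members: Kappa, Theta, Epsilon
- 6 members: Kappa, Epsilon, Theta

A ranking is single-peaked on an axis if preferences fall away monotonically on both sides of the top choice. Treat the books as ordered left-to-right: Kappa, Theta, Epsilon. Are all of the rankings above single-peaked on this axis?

no

Axis positions: Kappa=1, Theta=2, Epsilon=3.
Ballot type 1 (peak Theta at position 2): ranking walks positions 2-1-3, expanding outward from the peak — single-peaked.
Ballot type 2 (peak Kappa at position 1): ranking walks positions 1-2-3, expanding outward from the peak — single-peaked.
Ballot type 3: ranking walks positions 1-3-2; Epsilon is ranked above Theta even though Theta lies between Epsilon and the peak Kappa on the axis — preferences dip and rise again. Not single-peaked.
Ballot type 3 violates single-peakedness, so the profile is not single-peaked on this axis.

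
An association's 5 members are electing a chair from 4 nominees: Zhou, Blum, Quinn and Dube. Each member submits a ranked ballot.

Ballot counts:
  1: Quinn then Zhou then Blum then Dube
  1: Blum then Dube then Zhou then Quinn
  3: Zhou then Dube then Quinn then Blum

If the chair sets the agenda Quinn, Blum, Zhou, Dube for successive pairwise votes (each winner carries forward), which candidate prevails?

Round 1: Quinn vs Blum — 4–1, Quinn advances.
Round 2: Quinn vs Zhou — 1–4, Zhou advances.
Round 3: Zhou vs Dube — 4–1, Zhou advances.
The agenda winner is Zhou.

Zhou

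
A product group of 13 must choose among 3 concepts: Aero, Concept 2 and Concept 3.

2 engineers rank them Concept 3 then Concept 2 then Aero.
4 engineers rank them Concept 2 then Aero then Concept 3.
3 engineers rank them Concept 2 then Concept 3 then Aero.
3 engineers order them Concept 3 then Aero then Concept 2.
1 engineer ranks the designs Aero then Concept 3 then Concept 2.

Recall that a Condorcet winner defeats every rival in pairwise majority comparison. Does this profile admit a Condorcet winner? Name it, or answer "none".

Check each pair by majority over 13 ballots:
Aero vs Concept 2: Concept 2, 9–4.
Aero–Concept 3: Concept 3 8–5.
Concept 2 vs Concept 3: Concept 2, 7–6.
Concept 2 beats each of Aero, Concept 3 — Concept 2 is the Condorcet winner.

Concept 2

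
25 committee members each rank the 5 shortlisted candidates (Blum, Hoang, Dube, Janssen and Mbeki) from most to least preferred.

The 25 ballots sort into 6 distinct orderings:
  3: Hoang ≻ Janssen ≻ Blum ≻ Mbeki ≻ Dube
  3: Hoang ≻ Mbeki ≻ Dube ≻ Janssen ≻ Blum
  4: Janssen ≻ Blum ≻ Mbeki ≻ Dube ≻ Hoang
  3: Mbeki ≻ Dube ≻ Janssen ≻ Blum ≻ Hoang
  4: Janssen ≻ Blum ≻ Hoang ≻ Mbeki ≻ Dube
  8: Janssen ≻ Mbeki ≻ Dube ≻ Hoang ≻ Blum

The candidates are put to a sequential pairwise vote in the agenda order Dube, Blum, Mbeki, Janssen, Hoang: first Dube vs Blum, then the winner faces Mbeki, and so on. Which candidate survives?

Round 1: Dube vs Blum — 14–11, Dube advances.
Round 2: Dube vs Mbeki — 0–25, Mbeki advances.
Round 3: Mbeki vs Janssen — 6–19, Janssen advances.
Round 4: Janssen vs Hoang — 19–6, Janssen advances.
Janssen survives the agenda.

Janssen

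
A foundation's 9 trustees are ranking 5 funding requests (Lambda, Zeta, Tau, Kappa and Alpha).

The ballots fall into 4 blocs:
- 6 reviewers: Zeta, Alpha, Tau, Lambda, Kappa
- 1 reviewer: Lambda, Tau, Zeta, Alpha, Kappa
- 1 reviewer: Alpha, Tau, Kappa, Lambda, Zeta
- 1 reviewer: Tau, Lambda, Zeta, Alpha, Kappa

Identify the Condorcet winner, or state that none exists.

Head-to-head results (9 reviewers):
Lambda–Zeta: Zeta 6–3.
Lambda–Tau: Tau 8–1.
Lambda vs Kappa: Lambda wins 8–1.
Lambda vs Alpha: Alpha, 7–2.
Zeta vs Tau: Zeta, 6–3.
Zeta vs Kappa: Zeta wins 8–1.
Zeta vs Alpha: Zeta wins 8–1.
Tau vs Kappa: Tau wins 9–0.
Tau vs Alpha: Alpha, 7–2.
Kappa–Alpha: Alpha 9–0.
Zeta wins every pairwise contest, so Zeta is the Condorcet winner.

Zeta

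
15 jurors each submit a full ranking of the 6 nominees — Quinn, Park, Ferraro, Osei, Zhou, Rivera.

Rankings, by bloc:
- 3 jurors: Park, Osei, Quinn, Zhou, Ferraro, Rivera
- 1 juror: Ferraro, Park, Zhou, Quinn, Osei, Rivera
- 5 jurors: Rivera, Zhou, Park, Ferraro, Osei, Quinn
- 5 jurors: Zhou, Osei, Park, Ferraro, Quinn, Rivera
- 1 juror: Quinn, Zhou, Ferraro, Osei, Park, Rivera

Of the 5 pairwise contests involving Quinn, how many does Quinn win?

Quinn against each rival (15 jurors):
Quinn vs Park: 1 to 14, Park.
Quinn vs Ferraro: Ferraro wins 11–4.
Quinn vs Osei: Osei, 13–2.
Quinn vs Zhou: Quinn preferred on 3+1 = 4 ballots; Zhou wins 11–4.
Quinn vs Rivera: Quinn wins 10–5.
Quinn beats Rivera; loses to Park, Ferraro, Osei, Zhou — 1 pairwise win.

1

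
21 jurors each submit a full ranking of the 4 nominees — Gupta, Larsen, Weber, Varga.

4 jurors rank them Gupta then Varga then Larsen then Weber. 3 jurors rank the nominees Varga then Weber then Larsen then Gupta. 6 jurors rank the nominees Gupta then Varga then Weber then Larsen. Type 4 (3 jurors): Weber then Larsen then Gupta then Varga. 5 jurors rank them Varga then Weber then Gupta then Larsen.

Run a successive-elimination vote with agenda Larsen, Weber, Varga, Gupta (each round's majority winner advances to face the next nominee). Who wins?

Round 1: Larsen vs Weber — 4–17, Weber advances.
Round 2: Weber vs Varga — 3–18, Varga advances.
Round 3: Varga vs Gupta — 8–13, Gupta advances.
The agenda winner is Gupta.

Gupta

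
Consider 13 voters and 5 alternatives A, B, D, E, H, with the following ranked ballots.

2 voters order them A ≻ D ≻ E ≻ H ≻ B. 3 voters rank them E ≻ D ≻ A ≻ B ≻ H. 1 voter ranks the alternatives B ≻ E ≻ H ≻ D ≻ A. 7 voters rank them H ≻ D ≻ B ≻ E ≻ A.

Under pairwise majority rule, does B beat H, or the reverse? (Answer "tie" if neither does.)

Ballots ranking B above H: 3 + 1 = 4.
Ballots ranking H above B: 13 − 4 = 9.
H wins the head-to-head 9–4.

H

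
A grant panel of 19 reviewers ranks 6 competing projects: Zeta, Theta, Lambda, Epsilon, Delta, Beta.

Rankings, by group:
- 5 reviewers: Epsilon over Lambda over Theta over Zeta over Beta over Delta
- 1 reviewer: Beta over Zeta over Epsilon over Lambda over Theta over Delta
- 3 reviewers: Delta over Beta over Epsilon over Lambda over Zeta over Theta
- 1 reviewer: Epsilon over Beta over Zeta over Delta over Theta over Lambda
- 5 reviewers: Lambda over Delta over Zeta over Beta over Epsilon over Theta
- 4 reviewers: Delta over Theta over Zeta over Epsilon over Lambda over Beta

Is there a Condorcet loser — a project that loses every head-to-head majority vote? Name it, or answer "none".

Theta

Head-to-head results (19 reviewers):
Zeta vs Theta: 10 to 9, Zeta.
Zeta vs Lambda: Zeta is ranked higher on 1+1+4 = 6 ballots, Lambda on 13. Lambda wins 13–6.
Zeta vs Epsilon: Zeta wins 10–9.
Zeta vs Delta: Delta, 12–7.
Zeta vs Beta: Zeta is ranked higher on 5+5+4 = 14 ballots, Beta on 5. Zeta wins 14–5.
Theta vs Lambda: Theta preferred on 1+4 = 5 ballots; Lambda wins 14–5.
Theta vs Epsilon: Epsilon, 15–4.
Theta vs Delta: Theta preferred on 5+1 = 6 ballots; Delta wins 13–6.
Theta vs Beta: Theta preferred on 5+4 = 9 ballots; Beta wins 10–9.
Lambda vs Epsilon: Epsilon wins 14–5.
Lambda vs Delta: 11 to 8, Lambda.
Lambda–Beta: Lambda 14–5.
Epsilon vs Delta: Delta, 12–7.
Epsilon–Beta: Epsilon 10–9.
Delta vs Beta: Delta is ranked higher on 3+5+4 = 12 ballots, Beta on 7. Delta wins 12–7.
Theta loses to every other project — it is the Condorcet loser.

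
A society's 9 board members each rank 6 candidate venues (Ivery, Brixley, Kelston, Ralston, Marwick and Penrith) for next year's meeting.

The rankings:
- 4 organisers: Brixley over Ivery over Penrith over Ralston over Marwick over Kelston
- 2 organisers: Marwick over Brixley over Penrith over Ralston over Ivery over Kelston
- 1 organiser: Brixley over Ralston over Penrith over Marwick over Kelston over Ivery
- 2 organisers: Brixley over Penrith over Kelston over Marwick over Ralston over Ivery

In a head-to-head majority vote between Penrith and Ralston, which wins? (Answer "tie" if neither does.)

Ballots ranking Penrith above Ralston: 4 + 2 + 2 = 8.
Ballots ranking Ralston above Penrith: 9 − 8 = 1.
Penrith wins the head-to-head 8–1.

Penrith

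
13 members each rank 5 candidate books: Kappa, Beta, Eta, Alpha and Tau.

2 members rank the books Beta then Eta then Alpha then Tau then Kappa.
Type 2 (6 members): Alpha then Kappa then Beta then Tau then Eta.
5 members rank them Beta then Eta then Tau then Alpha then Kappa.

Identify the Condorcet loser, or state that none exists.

Kappa

Pairwise majorities:
Kappa vs Beta: 6 to 7, Beta.
Kappa–Eta: Eta 7–6.
Kappa vs Alpha: Kappa preferred on 0 ballots; Alpha wins 13–0.
Kappa vs Tau: Kappa is ranked higher on 6 ballots, Tau on 7. Tau wins 7–6.
Beta vs Eta: 13 to 0, Beta.
Beta–Alpha: Beta 7–6.
Beta vs Tau: Beta is ranked higher on 2+6+5 = 13 ballots, Tau on 0. Beta wins 13–0.
Eta vs Alpha: Eta, 7–6.
Eta vs Tau: 7 to 6, Eta.
Alpha vs Tau: Alpha is ranked higher on 2+6 = 8 ballots, Tau on 5. Alpha wins 8–5.
Kappa is beaten in every head-to-head and is the Condorcet loser.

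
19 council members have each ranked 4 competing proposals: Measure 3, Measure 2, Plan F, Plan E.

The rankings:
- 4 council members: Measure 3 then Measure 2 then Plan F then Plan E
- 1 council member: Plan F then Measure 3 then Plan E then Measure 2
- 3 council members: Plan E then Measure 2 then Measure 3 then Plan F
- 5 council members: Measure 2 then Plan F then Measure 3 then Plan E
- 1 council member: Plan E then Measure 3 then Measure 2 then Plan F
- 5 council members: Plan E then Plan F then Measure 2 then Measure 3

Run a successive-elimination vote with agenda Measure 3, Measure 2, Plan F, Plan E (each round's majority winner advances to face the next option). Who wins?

Round 1: Measure 3 vs Measure 2 — 6–13, Measure 2 advances.
Round 2: Measure 2 vs Plan F — 13–6, Measure 2 advances.
Round 3: Measure 2 vs Plan E — 9–10, Plan E advances.
Plan E survives the agenda.

Plan E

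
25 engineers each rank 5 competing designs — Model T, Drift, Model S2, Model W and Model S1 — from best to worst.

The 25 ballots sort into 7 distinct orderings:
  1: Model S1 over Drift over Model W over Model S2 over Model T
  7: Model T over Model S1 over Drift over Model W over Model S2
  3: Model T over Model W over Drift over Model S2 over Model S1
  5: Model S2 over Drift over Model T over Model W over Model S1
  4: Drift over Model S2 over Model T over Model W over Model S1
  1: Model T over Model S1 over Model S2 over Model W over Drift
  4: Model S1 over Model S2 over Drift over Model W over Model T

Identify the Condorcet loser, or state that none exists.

Model W

Pairwise majorities:
Model T vs Drift: Model T preferred on 7+3+1 = 11 ballots; Drift wins 14–11.
Model T vs Model S2: Model T is ranked higher on 7+3+1 = 11 ballots, Model S2 on 14. Model S2 wins 14–11.
Model T–Model W: Model T 20–5.
Model T vs Model S1: Model T preferred on 7+3+5+4+1 = 20 ballots; Model T wins 20–5.
Drift vs Model S2: Drift wins 15–10.
Drift–Model W: Drift 21–4.
Drift vs Model S1: Drift is ranked higher on 3+5+4 = 12 ballots, Model S1 on 13. Model S1 wins 13–12.
Model S2 vs Model W: Model S2 is ranked higher on 5+4+1+4 = 14 ballots, Model W on 11. Model S2 wins 14–11.
Model S2–Model S1: Model S1 13–12.
Model W vs Model S1: 3+5+4 = 12 for Model W, 13 for Model S1 — Model S1 by 13–12.
Model W loses to every other design — it is the Condorcet loser.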